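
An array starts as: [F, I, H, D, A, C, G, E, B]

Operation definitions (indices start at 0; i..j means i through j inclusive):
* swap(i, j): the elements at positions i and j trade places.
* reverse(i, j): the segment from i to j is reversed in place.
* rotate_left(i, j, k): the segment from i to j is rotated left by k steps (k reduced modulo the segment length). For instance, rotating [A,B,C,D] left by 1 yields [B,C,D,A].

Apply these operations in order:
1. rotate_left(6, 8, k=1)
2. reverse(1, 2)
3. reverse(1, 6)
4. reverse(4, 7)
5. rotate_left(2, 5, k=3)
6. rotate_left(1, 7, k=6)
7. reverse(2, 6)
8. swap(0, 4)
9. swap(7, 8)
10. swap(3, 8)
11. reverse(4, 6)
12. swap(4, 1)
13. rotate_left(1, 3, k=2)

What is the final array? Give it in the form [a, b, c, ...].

Answer: [C, I, E, B, D, H, F, G, A]

Derivation:
After 1 (rotate_left(6, 8, k=1)): [F, I, H, D, A, C, E, B, G]
After 2 (reverse(1, 2)): [F, H, I, D, A, C, E, B, G]
After 3 (reverse(1, 6)): [F, E, C, A, D, I, H, B, G]
After 4 (reverse(4, 7)): [F, E, C, A, B, H, I, D, G]
After 5 (rotate_left(2, 5, k=3)): [F, E, H, C, A, B, I, D, G]
After 6 (rotate_left(1, 7, k=6)): [F, D, E, H, C, A, B, I, G]
After 7 (reverse(2, 6)): [F, D, B, A, C, H, E, I, G]
After 8 (swap(0, 4)): [C, D, B, A, F, H, E, I, G]
After 9 (swap(7, 8)): [C, D, B, A, F, H, E, G, I]
After 10 (swap(3, 8)): [C, D, B, I, F, H, E, G, A]
After 11 (reverse(4, 6)): [C, D, B, I, E, H, F, G, A]
After 12 (swap(4, 1)): [C, E, B, I, D, H, F, G, A]
After 13 (rotate_left(1, 3, k=2)): [C, I, E, B, D, H, F, G, A]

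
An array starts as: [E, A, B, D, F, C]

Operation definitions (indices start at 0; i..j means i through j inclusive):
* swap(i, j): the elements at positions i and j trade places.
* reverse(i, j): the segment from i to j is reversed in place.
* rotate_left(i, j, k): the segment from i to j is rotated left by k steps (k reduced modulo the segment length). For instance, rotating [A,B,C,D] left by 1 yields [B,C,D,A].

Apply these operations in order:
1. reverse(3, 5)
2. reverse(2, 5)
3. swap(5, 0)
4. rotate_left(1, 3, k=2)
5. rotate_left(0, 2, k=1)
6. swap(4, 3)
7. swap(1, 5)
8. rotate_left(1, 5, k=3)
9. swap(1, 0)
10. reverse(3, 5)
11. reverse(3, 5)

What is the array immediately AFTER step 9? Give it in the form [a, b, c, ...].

After 1 (reverse(3, 5)): [E, A, B, C, F, D]
After 2 (reverse(2, 5)): [E, A, D, F, C, B]
After 3 (swap(5, 0)): [B, A, D, F, C, E]
After 4 (rotate_left(1, 3, k=2)): [B, F, A, D, C, E]
After 5 (rotate_left(0, 2, k=1)): [F, A, B, D, C, E]
After 6 (swap(4, 3)): [F, A, B, C, D, E]
After 7 (swap(1, 5)): [F, E, B, C, D, A]
After 8 (rotate_left(1, 5, k=3)): [F, D, A, E, B, C]
After 9 (swap(1, 0)): [D, F, A, E, B, C]

Answer: [D, F, A, E, B, C]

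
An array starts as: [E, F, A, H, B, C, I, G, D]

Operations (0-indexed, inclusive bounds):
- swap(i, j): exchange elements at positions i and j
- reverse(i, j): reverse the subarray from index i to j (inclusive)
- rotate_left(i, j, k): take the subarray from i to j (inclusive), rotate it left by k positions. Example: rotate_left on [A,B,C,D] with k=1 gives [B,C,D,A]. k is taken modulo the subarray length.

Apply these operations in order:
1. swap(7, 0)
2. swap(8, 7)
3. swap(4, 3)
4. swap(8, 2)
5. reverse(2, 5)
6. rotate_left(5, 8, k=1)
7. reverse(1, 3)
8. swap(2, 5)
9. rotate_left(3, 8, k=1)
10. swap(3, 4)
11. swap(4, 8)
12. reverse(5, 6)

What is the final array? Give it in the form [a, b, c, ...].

Answer: [G, H, I, C, F, A, D, E, B]

Derivation:
After 1 (swap(7, 0)): [G, F, A, H, B, C, I, E, D]
After 2 (swap(8, 7)): [G, F, A, H, B, C, I, D, E]
After 3 (swap(4, 3)): [G, F, A, B, H, C, I, D, E]
After 4 (swap(8, 2)): [G, F, E, B, H, C, I, D, A]
After 5 (reverse(2, 5)): [G, F, C, H, B, E, I, D, A]
After 6 (rotate_left(5, 8, k=1)): [G, F, C, H, B, I, D, A, E]
After 7 (reverse(1, 3)): [G, H, C, F, B, I, D, A, E]
After 8 (swap(2, 5)): [G, H, I, F, B, C, D, A, E]
After 9 (rotate_left(3, 8, k=1)): [G, H, I, B, C, D, A, E, F]
After 10 (swap(3, 4)): [G, H, I, C, B, D, A, E, F]
After 11 (swap(4, 8)): [G, H, I, C, F, D, A, E, B]
After 12 (reverse(5, 6)): [G, H, I, C, F, A, D, E, B]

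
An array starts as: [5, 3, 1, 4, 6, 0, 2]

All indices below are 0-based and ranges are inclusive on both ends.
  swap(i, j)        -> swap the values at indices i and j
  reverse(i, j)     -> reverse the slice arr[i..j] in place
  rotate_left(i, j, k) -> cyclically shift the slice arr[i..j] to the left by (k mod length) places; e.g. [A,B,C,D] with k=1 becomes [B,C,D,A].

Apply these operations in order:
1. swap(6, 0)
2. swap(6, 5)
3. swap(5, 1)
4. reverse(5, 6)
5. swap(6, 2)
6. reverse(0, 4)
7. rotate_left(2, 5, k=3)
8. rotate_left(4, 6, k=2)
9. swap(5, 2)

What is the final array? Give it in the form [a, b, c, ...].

After 1 (swap(6, 0)): [2, 3, 1, 4, 6, 0, 5]
After 2 (swap(6, 5)): [2, 3, 1, 4, 6, 5, 0]
After 3 (swap(5, 1)): [2, 5, 1, 4, 6, 3, 0]
After 4 (reverse(5, 6)): [2, 5, 1, 4, 6, 0, 3]
After 5 (swap(6, 2)): [2, 5, 3, 4, 6, 0, 1]
After 6 (reverse(0, 4)): [6, 4, 3, 5, 2, 0, 1]
After 7 (rotate_left(2, 5, k=3)): [6, 4, 0, 3, 5, 2, 1]
After 8 (rotate_left(4, 6, k=2)): [6, 4, 0, 3, 1, 5, 2]
After 9 (swap(5, 2)): [6, 4, 5, 3, 1, 0, 2]

Answer: [6, 4, 5, 3, 1, 0, 2]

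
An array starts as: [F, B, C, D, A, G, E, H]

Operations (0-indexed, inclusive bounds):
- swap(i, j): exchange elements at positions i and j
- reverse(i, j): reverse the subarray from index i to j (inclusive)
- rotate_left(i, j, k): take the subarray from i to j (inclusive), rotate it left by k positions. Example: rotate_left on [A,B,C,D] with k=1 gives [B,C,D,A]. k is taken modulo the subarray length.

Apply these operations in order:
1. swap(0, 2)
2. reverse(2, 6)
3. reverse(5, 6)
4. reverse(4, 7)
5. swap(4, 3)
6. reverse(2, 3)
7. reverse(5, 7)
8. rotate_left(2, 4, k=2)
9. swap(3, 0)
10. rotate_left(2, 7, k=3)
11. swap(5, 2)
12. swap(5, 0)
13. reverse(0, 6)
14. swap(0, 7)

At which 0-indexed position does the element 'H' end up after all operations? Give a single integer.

After 1 (swap(0, 2)): [C, B, F, D, A, G, E, H]
After 2 (reverse(2, 6)): [C, B, E, G, A, D, F, H]
After 3 (reverse(5, 6)): [C, B, E, G, A, F, D, H]
After 4 (reverse(4, 7)): [C, B, E, G, H, D, F, A]
After 5 (swap(4, 3)): [C, B, E, H, G, D, F, A]
After 6 (reverse(2, 3)): [C, B, H, E, G, D, F, A]
After 7 (reverse(5, 7)): [C, B, H, E, G, A, F, D]
After 8 (rotate_left(2, 4, k=2)): [C, B, G, H, E, A, F, D]
After 9 (swap(3, 0)): [H, B, G, C, E, A, F, D]
After 10 (rotate_left(2, 7, k=3)): [H, B, A, F, D, G, C, E]
After 11 (swap(5, 2)): [H, B, G, F, D, A, C, E]
After 12 (swap(5, 0)): [A, B, G, F, D, H, C, E]
After 13 (reverse(0, 6)): [C, H, D, F, G, B, A, E]
After 14 (swap(0, 7)): [E, H, D, F, G, B, A, C]

Answer: 1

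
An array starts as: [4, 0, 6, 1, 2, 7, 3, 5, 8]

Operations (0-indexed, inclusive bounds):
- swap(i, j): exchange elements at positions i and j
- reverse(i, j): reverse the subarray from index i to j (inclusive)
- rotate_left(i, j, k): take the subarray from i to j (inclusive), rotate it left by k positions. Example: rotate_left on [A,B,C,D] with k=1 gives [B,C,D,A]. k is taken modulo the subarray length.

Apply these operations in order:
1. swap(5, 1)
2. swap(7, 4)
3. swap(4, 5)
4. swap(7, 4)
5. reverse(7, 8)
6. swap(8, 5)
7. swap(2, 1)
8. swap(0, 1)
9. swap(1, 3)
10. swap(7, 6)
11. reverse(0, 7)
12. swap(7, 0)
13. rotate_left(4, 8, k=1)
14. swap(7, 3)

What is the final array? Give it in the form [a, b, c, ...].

Answer: [6, 8, 0, 5, 7, 1, 3, 2, 4]

Derivation:
After 1 (swap(5, 1)): [4, 7, 6, 1, 2, 0, 3, 5, 8]
After 2 (swap(7, 4)): [4, 7, 6, 1, 5, 0, 3, 2, 8]
After 3 (swap(4, 5)): [4, 7, 6, 1, 0, 5, 3, 2, 8]
After 4 (swap(7, 4)): [4, 7, 6, 1, 2, 5, 3, 0, 8]
After 5 (reverse(7, 8)): [4, 7, 6, 1, 2, 5, 3, 8, 0]
After 6 (swap(8, 5)): [4, 7, 6, 1, 2, 0, 3, 8, 5]
After 7 (swap(2, 1)): [4, 6, 7, 1, 2, 0, 3, 8, 5]
After 8 (swap(0, 1)): [6, 4, 7, 1, 2, 0, 3, 8, 5]
After 9 (swap(1, 3)): [6, 1, 7, 4, 2, 0, 3, 8, 5]
After 10 (swap(7, 6)): [6, 1, 7, 4, 2, 0, 8, 3, 5]
After 11 (reverse(0, 7)): [3, 8, 0, 2, 4, 7, 1, 6, 5]
After 12 (swap(7, 0)): [6, 8, 0, 2, 4, 7, 1, 3, 5]
After 13 (rotate_left(4, 8, k=1)): [6, 8, 0, 2, 7, 1, 3, 5, 4]
After 14 (swap(7, 3)): [6, 8, 0, 5, 7, 1, 3, 2, 4]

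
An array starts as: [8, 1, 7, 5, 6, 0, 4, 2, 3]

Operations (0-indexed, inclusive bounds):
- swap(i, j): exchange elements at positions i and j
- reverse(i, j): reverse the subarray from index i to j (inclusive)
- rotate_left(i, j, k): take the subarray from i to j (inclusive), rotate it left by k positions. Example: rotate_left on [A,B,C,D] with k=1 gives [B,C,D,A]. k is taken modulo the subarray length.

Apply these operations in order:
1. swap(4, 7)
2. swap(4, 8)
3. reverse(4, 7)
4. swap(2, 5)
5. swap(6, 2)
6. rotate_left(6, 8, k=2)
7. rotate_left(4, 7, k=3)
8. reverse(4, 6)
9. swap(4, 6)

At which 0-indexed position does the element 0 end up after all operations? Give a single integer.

Answer: 2

Derivation:
After 1 (swap(4, 7)): [8, 1, 7, 5, 2, 0, 4, 6, 3]
After 2 (swap(4, 8)): [8, 1, 7, 5, 3, 0, 4, 6, 2]
After 3 (reverse(4, 7)): [8, 1, 7, 5, 6, 4, 0, 3, 2]
After 4 (swap(2, 5)): [8, 1, 4, 5, 6, 7, 0, 3, 2]
After 5 (swap(6, 2)): [8, 1, 0, 5, 6, 7, 4, 3, 2]
After 6 (rotate_left(6, 8, k=2)): [8, 1, 0, 5, 6, 7, 2, 4, 3]
After 7 (rotate_left(4, 7, k=3)): [8, 1, 0, 5, 4, 6, 7, 2, 3]
After 8 (reverse(4, 6)): [8, 1, 0, 5, 7, 6, 4, 2, 3]
After 9 (swap(4, 6)): [8, 1, 0, 5, 4, 6, 7, 2, 3]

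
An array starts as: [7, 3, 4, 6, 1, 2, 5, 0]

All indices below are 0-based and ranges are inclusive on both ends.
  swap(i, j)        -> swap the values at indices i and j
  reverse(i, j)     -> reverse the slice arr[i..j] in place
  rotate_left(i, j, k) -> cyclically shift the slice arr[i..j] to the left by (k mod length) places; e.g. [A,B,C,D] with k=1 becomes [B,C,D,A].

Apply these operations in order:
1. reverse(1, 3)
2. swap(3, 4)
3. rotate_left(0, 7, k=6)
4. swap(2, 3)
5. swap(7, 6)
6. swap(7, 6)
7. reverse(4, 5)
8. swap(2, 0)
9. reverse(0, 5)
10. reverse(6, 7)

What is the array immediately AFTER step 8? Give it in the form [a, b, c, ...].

After 1 (reverse(1, 3)): [7, 6, 4, 3, 1, 2, 5, 0]
After 2 (swap(3, 4)): [7, 6, 4, 1, 3, 2, 5, 0]
After 3 (rotate_left(0, 7, k=6)): [5, 0, 7, 6, 4, 1, 3, 2]
After 4 (swap(2, 3)): [5, 0, 6, 7, 4, 1, 3, 2]
After 5 (swap(7, 6)): [5, 0, 6, 7, 4, 1, 2, 3]
After 6 (swap(7, 6)): [5, 0, 6, 7, 4, 1, 3, 2]
After 7 (reverse(4, 5)): [5, 0, 6, 7, 1, 4, 3, 2]
After 8 (swap(2, 0)): [6, 0, 5, 7, 1, 4, 3, 2]

Answer: [6, 0, 5, 7, 1, 4, 3, 2]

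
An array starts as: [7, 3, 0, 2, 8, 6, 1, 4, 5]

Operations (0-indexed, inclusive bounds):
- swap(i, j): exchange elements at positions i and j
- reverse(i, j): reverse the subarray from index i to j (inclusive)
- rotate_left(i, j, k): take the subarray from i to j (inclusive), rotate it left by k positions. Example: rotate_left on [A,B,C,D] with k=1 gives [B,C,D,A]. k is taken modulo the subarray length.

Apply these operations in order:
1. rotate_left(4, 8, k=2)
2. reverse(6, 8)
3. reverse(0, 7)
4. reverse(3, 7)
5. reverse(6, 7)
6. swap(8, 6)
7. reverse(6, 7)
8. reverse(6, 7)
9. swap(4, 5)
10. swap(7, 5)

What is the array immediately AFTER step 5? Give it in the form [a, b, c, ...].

After 1 (rotate_left(4, 8, k=2)): [7, 3, 0, 2, 1, 4, 5, 8, 6]
After 2 (reverse(6, 8)): [7, 3, 0, 2, 1, 4, 6, 8, 5]
After 3 (reverse(0, 7)): [8, 6, 4, 1, 2, 0, 3, 7, 5]
After 4 (reverse(3, 7)): [8, 6, 4, 7, 3, 0, 2, 1, 5]
After 5 (reverse(6, 7)): [8, 6, 4, 7, 3, 0, 1, 2, 5]

Answer: [8, 6, 4, 7, 3, 0, 1, 2, 5]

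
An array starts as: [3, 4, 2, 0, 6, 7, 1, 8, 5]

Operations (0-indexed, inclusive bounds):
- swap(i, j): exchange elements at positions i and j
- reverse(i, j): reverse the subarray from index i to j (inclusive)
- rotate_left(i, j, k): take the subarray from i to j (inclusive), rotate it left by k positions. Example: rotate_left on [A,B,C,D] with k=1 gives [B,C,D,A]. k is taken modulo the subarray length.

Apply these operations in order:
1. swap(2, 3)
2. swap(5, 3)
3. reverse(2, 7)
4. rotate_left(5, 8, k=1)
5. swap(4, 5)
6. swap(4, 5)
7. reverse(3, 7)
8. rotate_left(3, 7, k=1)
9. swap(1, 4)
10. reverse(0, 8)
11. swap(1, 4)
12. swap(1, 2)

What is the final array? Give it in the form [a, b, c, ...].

After 1 (swap(2, 3)): [3, 4, 0, 2, 6, 7, 1, 8, 5]
After 2 (swap(5, 3)): [3, 4, 0, 7, 6, 2, 1, 8, 5]
After 3 (reverse(2, 7)): [3, 4, 8, 1, 2, 6, 7, 0, 5]
After 4 (rotate_left(5, 8, k=1)): [3, 4, 8, 1, 2, 7, 0, 5, 6]
After 5 (swap(4, 5)): [3, 4, 8, 1, 7, 2, 0, 5, 6]
After 6 (swap(4, 5)): [3, 4, 8, 1, 2, 7, 0, 5, 6]
After 7 (reverse(3, 7)): [3, 4, 8, 5, 0, 7, 2, 1, 6]
After 8 (rotate_left(3, 7, k=1)): [3, 4, 8, 0, 7, 2, 1, 5, 6]
After 9 (swap(1, 4)): [3, 7, 8, 0, 4, 2, 1, 5, 6]
After 10 (reverse(0, 8)): [6, 5, 1, 2, 4, 0, 8, 7, 3]
After 11 (swap(1, 4)): [6, 4, 1, 2, 5, 0, 8, 7, 3]
After 12 (swap(1, 2)): [6, 1, 4, 2, 5, 0, 8, 7, 3]

Answer: [6, 1, 4, 2, 5, 0, 8, 7, 3]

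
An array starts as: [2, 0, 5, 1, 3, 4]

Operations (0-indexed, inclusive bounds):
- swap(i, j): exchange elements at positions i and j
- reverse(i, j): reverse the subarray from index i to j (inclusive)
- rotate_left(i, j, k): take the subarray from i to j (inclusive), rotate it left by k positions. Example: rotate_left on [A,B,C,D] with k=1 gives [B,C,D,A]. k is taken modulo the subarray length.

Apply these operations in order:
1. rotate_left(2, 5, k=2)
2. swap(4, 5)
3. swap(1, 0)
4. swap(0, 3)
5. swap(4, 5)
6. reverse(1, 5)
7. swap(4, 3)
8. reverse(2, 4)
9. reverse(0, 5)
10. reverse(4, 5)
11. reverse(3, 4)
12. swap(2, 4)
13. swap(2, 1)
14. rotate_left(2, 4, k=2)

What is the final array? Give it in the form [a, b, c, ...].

Answer: [2, 0, 3, 5, 4, 1]

Derivation:
After 1 (rotate_left(2, 5, k=2)): [2, 0, 3, 4, 5, 1]
After 2 (swap(4, 5)): [2, 0, 3, 4, 1, 5]
After 3 (swap(1, 0)): [0, 2, 3, 4, 1, 5]
After 4 (swap(0, 3)): [4, 2, 3, 0, 1, 5]
After 5 (swap(4, 5)): [4, 2, 3, 0, 5, 1]
After 6 (reverse(1, 5)): [4, 1, 5, 0, 3, 2]
After 7 (swap(4, 3)): [4, 1, 5, 3, 0, 2]
After 8 (reverse(2, 4)): [4, 1, 0, 3, 5, 2]
After 9 (reverse(0, 5)): [2, 5, 3, 0, 1, 4]
After 10 (reverse(4, 5)): [2, 5, 3, 0, 4, 1]
After 11 (reverse(3, 4)): [2, 5, 3, 4, 0, 1]
After 12 (swap(2, 4)): [2, 5, 0, 4, 3, 1]
After 13 (swap(2, 1)): [2, 0, 5, 4, 3, 1]
After 14 (rotate_left(2, 4, k=2)): [2, 0, 3, 5, 4, 1]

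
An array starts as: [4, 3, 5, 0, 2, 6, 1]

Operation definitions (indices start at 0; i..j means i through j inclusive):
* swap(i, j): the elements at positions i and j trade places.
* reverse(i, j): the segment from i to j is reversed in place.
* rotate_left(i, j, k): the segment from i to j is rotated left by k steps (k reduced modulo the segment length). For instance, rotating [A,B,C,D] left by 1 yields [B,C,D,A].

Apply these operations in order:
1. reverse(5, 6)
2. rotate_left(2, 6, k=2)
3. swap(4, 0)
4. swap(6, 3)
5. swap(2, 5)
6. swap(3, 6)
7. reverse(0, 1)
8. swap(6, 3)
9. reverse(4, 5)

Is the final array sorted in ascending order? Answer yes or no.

After 1 (reverse(5, 6)): [4, 3, 5, 0, 2, 1, 6]
After 2 (rotate_left(2, 6, k=2)): [4, 3, 2, 1, 6, 5, 0]
After 3 (swap(4, 0)): [6, 3, 2, 1, 4, 5, 0]
After 4 (swap(6, 3)): [6, 3, 2, 0, 4, 5, 1]
After 5 (swap(2, 5)): [6, 3, 5, 0, 4, 2, 1]
After 6 (swap(3, 6)): [6, 3, 5, 1, 4, 2, 0]
After 7 (reverse(0, 1)): [3, 6, 5, 1, 4, 2, 0]
After 8 (swap(6, 3)): [3, 6, 5, 0, 4, 2, 1]
After 9 (reverse(4, 5)): [3, 6, 5, 0, 2, 4, 1]

Answer: no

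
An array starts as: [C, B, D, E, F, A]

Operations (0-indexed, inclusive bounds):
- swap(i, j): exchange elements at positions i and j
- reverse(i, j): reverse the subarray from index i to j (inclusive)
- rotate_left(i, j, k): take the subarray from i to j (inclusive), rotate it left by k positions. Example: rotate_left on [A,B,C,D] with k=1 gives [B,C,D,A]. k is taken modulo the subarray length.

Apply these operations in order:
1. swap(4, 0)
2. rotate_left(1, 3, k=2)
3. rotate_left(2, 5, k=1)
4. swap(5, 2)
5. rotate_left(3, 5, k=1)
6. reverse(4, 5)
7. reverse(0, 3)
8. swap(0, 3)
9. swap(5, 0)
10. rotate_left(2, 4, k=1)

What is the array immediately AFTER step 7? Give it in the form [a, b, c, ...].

Answer: [A, B, E, F, C, D]

Derivation:
After 1 (swap(4, 0)): [F, B, D, E, C, A]
After 2 (rotate_left(1, 3, k=2)): [F, E, B, D, C, A]
After 3 (rotate_left(2, 5, k=1)): [F, E, D, C, A, B]
After 4 (swap(5, 2)): [F, E, B, C, A, D]
After 5 (rotate_left(3, 5, k=1)): [F, E, B, A, D, C]
After 6 (reverse(4, 5)): [F, E, B, A, C, D]
After 7 (reverse(0, 3)): [A, B, E, F, C, D]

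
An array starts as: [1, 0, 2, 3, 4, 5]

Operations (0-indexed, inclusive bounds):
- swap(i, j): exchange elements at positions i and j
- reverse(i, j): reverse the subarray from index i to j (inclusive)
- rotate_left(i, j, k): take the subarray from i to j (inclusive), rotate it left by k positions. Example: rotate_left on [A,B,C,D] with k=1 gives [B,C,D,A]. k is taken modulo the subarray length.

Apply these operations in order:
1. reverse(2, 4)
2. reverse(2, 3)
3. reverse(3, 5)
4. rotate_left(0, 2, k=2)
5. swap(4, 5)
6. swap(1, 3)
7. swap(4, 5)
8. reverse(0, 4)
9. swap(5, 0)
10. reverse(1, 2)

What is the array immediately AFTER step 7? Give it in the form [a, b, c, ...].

Answer: [3, 5, 0, 1, 2, 4]

Derivation:
After 1 (reverse(2, 4)): [1, 0, 4, 3, 2, 5]
After 2 (reverse(2, 3)): [1, 0, 3, 4, 2, 5]
After 3 (reverse(3, 5)): [1, 0, 3, 5, 2, 4]
After 4 (rotate_left(0, 2, k=2)): [3, 1, 0, 5, 2, 4]
After 5 (swap(4, 5)): [3, 1, 0, 5, 4, 2]
After 6 (swap(1, 3)): [3, 5, 0, 1, 4, 2]
After 7 (swap(4, 5)): [3, 5, 0, 1, 2, 4]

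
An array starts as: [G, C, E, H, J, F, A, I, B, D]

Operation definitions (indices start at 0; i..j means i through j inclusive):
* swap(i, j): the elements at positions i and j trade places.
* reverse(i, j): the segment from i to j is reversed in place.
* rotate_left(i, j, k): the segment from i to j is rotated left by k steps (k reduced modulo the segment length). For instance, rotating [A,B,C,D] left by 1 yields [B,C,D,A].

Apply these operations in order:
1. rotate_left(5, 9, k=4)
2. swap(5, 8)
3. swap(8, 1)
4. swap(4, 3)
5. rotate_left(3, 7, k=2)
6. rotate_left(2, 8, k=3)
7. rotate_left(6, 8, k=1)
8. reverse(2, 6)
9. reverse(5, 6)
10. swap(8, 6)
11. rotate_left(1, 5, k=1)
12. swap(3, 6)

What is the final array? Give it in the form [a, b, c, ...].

After 1 (rotate_left(5, 9, k=4)): [G, C, E, H, J, D, F, A, I, B]
After 2 (swap(5, 8)): [G, C, E, H, J, I, F, A, D, B]
After 3 (swap(8, 1)): [G, D, E, H, J, I, F, A, C, B]
After 4 (swap(4, 3)): [G, D, E, J, H, I, F, A, C, B]
After 5 (rotate_left(3, 7, k=2)): [G, D, E, I, F, A, J, H, C, B]
After 6 (rotate_left(2, 8, k=3)): [G, D, A, J, H, C, E, I, F, B]
After 7 (rotate_left(6, 8, k=1)): [G, D, A, J, H, C, I, F, E, B]
After 8 (reverse(2, 6)): [G, D, I, C, H, J, A, F, E, B]
After 9 (reverse(5, 6)): [G, D, I, C, H, A, J, F, E, B]
After 10 (swap(8, 6)): [G, D, I, C, H, A, E, F, J, B]
After 11 (rotate_left(1, 5, k=1)): [G, I, C, H, A, D, E, F, J, B]
After 12 (swap(3, 6)): [G, I, C, E, A, D, H, F, J, B]

Answer: [G, I, C, E, A, D, H, F, J, B]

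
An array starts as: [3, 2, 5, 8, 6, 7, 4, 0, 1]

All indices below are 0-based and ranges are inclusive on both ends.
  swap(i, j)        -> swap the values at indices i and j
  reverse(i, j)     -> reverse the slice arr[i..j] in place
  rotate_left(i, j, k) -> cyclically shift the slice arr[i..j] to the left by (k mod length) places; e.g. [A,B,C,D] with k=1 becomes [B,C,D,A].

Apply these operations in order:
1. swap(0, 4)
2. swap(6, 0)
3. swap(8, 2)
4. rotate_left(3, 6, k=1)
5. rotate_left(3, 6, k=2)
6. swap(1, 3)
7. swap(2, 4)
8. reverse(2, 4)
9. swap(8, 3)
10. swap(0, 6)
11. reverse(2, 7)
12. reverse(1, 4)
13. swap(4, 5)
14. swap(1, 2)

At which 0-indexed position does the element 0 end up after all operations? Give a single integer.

Answer: 3

Derivation:
After 1 (swap(0, 4)): [6, 2, 5, 8, 3, 7, 4, 0, 1]
After 2 (swap(6, 0)): [4, 2, 5, 8, 3, 7, 6, 0, 1]
After 3 (swap(8, 2)): [4, 2, 1, 8, 3, 7, 6, 0, 5]
After 4 (rotate_left(3, 6, k=1)): [4, 2, 1, 3, 7, 6, 8, 0, 5]
After 5 (rotate_left(3, 6, k=2)): [4, 2, 1, 6, 8, 3, 7, 0, 5]
After 6 (swap(1, 3)): [4, 6, 1, 2, 8, 3, 7, 0, 5]
After 7 (swap(2, 4)): [4, 6, 8, 2, 1, 3, 7, 0, 5]
After 8 (reverse(2, 4)): [4, 6, 1, 2, 8, 3, 7, 0, 5]
After 9 (swap(8, 3)): [4, 6, 1, 5, 8, 3, 7, 0, 2]
After 10 (swap(0, 6)): [7, 6, 1, 5, 8, 3, 4, 0, 2]
After 11 (reverse(2, 7)): [7, 6, 0, 4, 3, 8, 5, 1, 2]
After 12 (reverse(1, 4)): [7, 3, 4, 0, 6, 8, 5, 1, 2]
After 13 (swap(4, 5)): [7, 3, 4, 0, 8, 6, 5, 1, 2]
After 14 (swap(1, 2)): [7, 4, 3, 0, 8, 6, 5, 1, 2]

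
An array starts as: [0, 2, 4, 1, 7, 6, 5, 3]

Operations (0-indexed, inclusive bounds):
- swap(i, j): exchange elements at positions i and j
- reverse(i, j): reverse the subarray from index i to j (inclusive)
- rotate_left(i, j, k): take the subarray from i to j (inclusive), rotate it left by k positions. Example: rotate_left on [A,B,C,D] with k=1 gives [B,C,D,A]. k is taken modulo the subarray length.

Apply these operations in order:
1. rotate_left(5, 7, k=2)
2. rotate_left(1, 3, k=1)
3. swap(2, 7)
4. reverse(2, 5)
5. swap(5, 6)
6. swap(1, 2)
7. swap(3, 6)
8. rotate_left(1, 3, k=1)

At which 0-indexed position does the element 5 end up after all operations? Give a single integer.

Answer: 2

Derivation:
After 1 (rotate_left(5, 7, k=2)): [0, 2, 4, 1, 7, 3, 6, 5]
After 2 (rotate_left(1, 3, k=1)): [0, 4, 1, 2, 7, 3, 6, 5]
After 3 (swap(2, 7)): [0, 4, 5, 2, 7, 3, 6, 1]
After 4 (reverse(2, 5)): [0, 4, 3, 7, 2, 5, 6, 1]
After 5 (swap(5, 6)): [0, 4, 3, 7, 2, 6, 5, 1]
After 6 (swap(1, 2)): [0, 3, 4, 7, 2, 6, 5, 1]
After 7 (swap(3, 6)): [0, 3, 4, 5, 2, 6, 7, 1]
After 8 (rotate_left(1, 3, k=1)): [0, 4, 5, 3, 2, 6, 7, 1]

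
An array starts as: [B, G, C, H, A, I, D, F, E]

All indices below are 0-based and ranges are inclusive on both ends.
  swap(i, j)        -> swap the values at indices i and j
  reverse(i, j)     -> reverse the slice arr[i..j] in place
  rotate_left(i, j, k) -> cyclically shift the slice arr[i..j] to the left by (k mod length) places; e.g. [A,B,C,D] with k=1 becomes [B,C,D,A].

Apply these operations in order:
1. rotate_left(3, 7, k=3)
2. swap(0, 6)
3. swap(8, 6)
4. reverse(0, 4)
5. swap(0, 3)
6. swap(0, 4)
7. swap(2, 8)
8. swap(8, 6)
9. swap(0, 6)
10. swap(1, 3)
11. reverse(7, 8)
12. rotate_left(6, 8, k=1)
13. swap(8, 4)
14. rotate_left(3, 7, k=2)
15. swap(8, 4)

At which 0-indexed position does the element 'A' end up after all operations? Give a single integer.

After 1 (rotate_left(3, 7, k=3)): [B, G, C, D, F, H, A, I, E]
After 2 (swap(0, 6)): [A, G, C, D, F, H, B, I, E]
After 3 (swap(8, 6)): [A, G, C, D, F, H, E, I, B]
After 4 (reverse(0, 4)): [F, D, C, G, A, H, E, I, B]
After 5 (swap(0, 3)): [G, D, C, F, A, H, E, I, B]
After 6 (swap(0, 4)): [A, D, C, F, G, H, E, I, B]
After 7 (swap(2, 8)): [A, D, B, F, G, H, E, I, C]
After 8 (swap(8, 6)): [A, D, B, F, G, H, C, I, E]
After 9 (swap(0, 6)): [C, D, B, F, G, H, A, I, E]
After 10 (swap(1, 3)): [C, F, B, D, G, H, A, I, E]
After 11 (reverse(7, 8)): [C, F, B, D, G, H, A, E, I]
After 12 (rotate_left(6, 8, k=1)): [C, F, B, D, G, H, E, I, A]
After 13 (swap(8, 4)): [C, F, B, D, A, H, E, I, G]
After 14 (rotate_left(3, 7, k=2)): [C, F, B, H, E, I, D, A, G]
After 15 (swap(8, 4)): [C, F, B, H, G, I, D, A, E]

Answer: 7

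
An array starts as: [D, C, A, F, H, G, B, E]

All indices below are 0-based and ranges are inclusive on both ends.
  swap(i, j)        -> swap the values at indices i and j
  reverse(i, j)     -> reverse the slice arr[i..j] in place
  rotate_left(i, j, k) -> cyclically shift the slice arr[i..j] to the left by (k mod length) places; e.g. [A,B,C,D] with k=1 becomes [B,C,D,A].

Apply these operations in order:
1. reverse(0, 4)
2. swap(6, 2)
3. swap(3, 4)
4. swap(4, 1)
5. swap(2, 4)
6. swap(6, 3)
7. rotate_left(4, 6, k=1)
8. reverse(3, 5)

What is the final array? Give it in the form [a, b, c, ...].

Answer: [H, C, F, D, G, A, B, E]

Derivation:
After 1 (reverse(0, 4)): [H, F, A, C, D, G, B, E]
After 2 (swap(6, 2)): [H, F, B, C, D, G, A, E]
After 3 (swap(3, 4)): [H, F, B, D, C, G, A, E]
After 4 (swap(4, 1)): [H, C, B, D, F, G, A, E]
After 5 (swap(2, 4)): [H, C, F, D, B, G, A, E]
After 6 (swap(6, 3)): [H, C, F, A, B, G, D, E]
After 7 (rotate_left(4, 6, k=1)): [H, C, F, A, G, D, B, E]
After 8 (reverse(3, 5)): [H, C, F, D, G, A, B, E]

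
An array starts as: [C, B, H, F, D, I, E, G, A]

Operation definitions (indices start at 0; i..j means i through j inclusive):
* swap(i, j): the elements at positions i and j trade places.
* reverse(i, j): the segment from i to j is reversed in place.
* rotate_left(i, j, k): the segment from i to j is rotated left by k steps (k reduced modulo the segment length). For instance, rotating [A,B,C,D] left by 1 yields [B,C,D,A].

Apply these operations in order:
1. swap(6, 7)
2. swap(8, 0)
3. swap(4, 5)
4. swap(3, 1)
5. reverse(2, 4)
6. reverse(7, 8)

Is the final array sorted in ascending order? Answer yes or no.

Answer: no

Derivation:
After 1 (swap(6, 7)): [C, B, H, F, D, I, G, E, A]
After 2 (swap(8, 0)): [A, B, H, F, D, I, G, E, C]
After 3 (swap(4, 5)): [A, B, H, F, I, D, G, E, C]
After 4 (swap(3, 1)): [A, F, H, B, I, D, G, E, C]
After 5 (reverse(2, 4)): [A, F, I, B, H, D, G, E, C]
After 6 (reverse(7, 8)): [A, F, I, B, H, D, G, C, E]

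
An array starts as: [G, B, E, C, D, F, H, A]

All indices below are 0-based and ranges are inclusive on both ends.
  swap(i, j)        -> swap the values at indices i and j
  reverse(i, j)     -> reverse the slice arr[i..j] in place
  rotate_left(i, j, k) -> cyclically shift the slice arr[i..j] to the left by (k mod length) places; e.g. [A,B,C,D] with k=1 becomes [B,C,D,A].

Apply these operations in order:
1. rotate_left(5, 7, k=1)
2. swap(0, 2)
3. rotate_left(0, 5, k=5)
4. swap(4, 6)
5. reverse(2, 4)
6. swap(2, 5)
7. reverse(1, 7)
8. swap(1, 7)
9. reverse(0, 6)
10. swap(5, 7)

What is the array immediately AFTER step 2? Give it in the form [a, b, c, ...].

After 1 (rotate_left(5, 7, k=1)): [G, B, E, C, D, H, A, F]
After 2 (swap(0, 2)): [E, B, G, C, D, H, A, F]

Answer: [E, B, G, C, D, H, A, F]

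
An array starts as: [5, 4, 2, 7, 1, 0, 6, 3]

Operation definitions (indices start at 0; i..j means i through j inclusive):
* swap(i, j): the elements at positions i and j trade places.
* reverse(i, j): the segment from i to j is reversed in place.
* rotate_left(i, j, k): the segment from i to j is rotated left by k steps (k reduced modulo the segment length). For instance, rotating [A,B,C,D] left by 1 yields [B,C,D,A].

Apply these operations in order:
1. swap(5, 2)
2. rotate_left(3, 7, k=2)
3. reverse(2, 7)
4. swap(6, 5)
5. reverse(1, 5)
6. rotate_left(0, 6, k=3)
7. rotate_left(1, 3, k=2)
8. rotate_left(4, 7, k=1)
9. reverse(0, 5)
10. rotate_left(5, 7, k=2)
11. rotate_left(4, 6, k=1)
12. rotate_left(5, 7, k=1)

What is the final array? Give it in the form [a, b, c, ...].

After 1 (swap(5, 2)): [5, 4, 0, 7, 1, 2, 6, 3]
After 2 (rotate_left(3, 7, k=2)): [5, 4, 0, 2, 6, 3, 7, 1]
After 3 (reverse(2, 7)): [5, 4, 1, 7, 3, 6, 2, 0]
After 4 (swap(6, 5)): [5, 4, 1, 7, 3, 2, 6, 0]
After 5 (reverse(1, 5)): [5, 2, 3, 7, 1, 4, 6, 0]
After 6 (rotate_left(0, 6, k=3)): [7, 1, 4, 6, 5, 2, 3, 0]
After 7 (rotate_left(1, 3, k=2)): [7, 6, 1, 4, 5, 2, 3, 0]
After 8 (rotate_left(4, 7, k=1)): [7, 6, 1, 4, 2, 3, 0, 5]
After 9 (reverse(0, 5)): [3, 2, 4, 1, 6, 7, 0, 5]
After 10 (rotate_left(5, 7, k=2)): [3, 2, 4, 1, 6, 5, 7, 0]
After 11 (rotate_left(4, 6, k=1)): [3, 2, 4, 1, 5, 7, 6, 0]
After 12 (rotate_left(5, 7, k=1)): [3, 2, 4, 1, 5, 6, 0, 7]

Answer: [3, 2, 4, 1, 5, 6, 0, 7]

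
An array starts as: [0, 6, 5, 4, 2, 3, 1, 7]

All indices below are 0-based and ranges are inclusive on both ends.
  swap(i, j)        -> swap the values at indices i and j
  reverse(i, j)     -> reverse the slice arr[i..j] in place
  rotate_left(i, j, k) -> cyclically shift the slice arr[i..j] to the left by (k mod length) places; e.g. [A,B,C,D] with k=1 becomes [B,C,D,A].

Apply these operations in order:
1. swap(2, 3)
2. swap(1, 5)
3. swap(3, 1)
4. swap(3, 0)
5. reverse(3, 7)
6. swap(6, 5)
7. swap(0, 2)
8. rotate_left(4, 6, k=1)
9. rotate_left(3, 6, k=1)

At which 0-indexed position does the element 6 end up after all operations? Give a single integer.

Answer: 4

Derivation:
After 1 (swap(2, 3)): [0, 6, 4, 5, 2, 3, 1, 7]
After 2 (swap(1, 5)): [0, 3, 4, 5, 2, 6, 1, 7]
After 3 (swap(3, 1)): [0, 5, 4, 3, 2, 6, 1, 7]
After 4 (swap(3, 0)): [3, 5, 4, 0, 2, 6, 1, 7]
After 5 (reverse(3, 7)): [3, 5, 4, 7, 1, 6, 2, 0]
After 6 (swap(6, 5)): [3, 5, 4, 7, 1, 2, 6, 0]
After 7 (swap(0, 2)): [4, 5, 3, 7, 1, 2, 6, 0]
After 8 (rotate_left(4, 6, k=1)): [4, 5, 3, 7, 2, 6, 1, 0]
After 9 (rotate_left(3, 6, k=1)): [4, 5, 3, 2, 6, 1, 7, 0]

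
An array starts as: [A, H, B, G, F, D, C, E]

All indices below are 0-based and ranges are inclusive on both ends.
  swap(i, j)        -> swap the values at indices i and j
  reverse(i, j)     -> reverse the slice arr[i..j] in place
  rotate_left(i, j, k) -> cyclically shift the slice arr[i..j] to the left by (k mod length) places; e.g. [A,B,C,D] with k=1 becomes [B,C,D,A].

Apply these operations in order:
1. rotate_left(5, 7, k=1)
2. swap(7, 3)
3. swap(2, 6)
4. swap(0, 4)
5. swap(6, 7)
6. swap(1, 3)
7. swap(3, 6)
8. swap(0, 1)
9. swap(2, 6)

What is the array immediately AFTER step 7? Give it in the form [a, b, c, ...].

After 1 (rotate_left(5, 7, k=1)): [A, H, B, G, F, C, E, D]
After 2 (swap(7, 3)): [A, H, B, D, F, C, E, G]
After 3 (swap(2, 6)): [A, H, E, D, F, C, B, G]
After 4 (swap(0, 4)): [F, H, E, D, A, C, B, G]
After 5 (swap(6, 7)): [F, H, E, D, A, C, G, B]
After 6 (swap(1, 3)): [F, D, E, H, A, C, G, B]
After 7 (swap(3, 6)): [F, D, E, G, A, C, H, B]

Answer: [F, D, E, G, A, C, H, B]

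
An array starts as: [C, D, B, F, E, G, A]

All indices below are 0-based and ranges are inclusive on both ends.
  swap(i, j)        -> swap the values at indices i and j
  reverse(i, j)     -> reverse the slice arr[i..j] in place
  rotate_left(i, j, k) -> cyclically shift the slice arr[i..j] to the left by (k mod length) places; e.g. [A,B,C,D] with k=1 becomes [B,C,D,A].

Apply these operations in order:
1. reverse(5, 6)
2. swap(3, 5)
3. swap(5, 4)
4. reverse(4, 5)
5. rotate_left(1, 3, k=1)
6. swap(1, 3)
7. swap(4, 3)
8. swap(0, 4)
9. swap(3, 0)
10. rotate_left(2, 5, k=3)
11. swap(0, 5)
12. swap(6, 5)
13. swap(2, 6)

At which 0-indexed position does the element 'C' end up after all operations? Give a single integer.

After 1 (reverse(5, 6)): [C, D, B, F, E, A, G]
After 2 (swap(3, 5)): [C, D, B, A, E, F, G]
After 3 (swap(5, 4)): [C, D, B, A, F, E, G]
After 4 (reverse(4, 5)): [C, D, B, A, E, F, G]
After 5 (rotate_left(1, 3, k=1)): [C, B, A, D, E, F, G]
After 6 (swap(1, 3)): [C, D, A, B, E, F, G]
After 7 (swap(4, 3)): [C, D, A, E, B, F, G]
After 8 (swap(0, 4)): [B, D, A, E, C, F, G]
After 9 (swap(3, 0)): [E, D, A, B, C, F, G]
After 10 (rotate_left(2, 5, k=3)): [E, D, F, A, B, C, G]
After 11 (swap(0, 5)): [C, D, F, A, B, E, G]
After 12 (swap(6, 5)): [C, D, F, A, B, G, E]
After 13 (swap(2, 6)): [C, D, E, A, B, G, F]

Answer: 0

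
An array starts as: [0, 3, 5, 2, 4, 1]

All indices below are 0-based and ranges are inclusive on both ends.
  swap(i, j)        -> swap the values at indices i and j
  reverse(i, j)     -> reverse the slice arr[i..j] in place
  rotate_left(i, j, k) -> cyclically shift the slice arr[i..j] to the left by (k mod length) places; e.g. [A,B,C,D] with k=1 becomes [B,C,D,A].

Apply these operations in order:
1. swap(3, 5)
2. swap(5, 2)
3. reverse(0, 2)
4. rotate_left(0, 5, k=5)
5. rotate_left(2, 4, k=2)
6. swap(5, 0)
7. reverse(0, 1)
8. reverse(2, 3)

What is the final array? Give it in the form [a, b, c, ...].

After 1 (swap(3, 5)): [0, 3, 5, 1, 4, 2]
After 2 (swap(5, 2)): [0, 3, 2, 1, 4, 5]
After 3 (reverse(0, 2)): [2, 3, 0, 1, 4, 5]
After 4 (rotate_left(0, 5, k=5)): [5, 2, 3, 0, 1, 4]
After 5 (rotate_left(2, 4, k=2)): [5, 2, 1, 3, 0, 4]
After 6 (swap(5, 0)): [4, 2, 1, 3, 0, 5]
After 7 (reverse(0, 1)): [2, 4, 1, 3, 0, 5]
After 8 (reverse(2, 3)): [2, 4, 3, 1, 0, 5]

Answer: [2, 4, 3, 1, 0, 5]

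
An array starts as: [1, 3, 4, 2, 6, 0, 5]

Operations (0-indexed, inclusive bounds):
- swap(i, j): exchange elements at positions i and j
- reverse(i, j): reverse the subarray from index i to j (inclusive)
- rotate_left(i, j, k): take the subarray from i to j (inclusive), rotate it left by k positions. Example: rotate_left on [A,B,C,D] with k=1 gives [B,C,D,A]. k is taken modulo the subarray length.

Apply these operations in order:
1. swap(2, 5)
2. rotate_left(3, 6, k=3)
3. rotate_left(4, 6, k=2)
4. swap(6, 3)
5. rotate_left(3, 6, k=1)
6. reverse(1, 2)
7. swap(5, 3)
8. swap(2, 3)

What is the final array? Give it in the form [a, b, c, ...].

Answer: [1, 0, 5, 3, 2, 4, 6]

Derivation:
After 1 (swap(2, 5)): [1, 3, 0, 2, 6, 4, 5]
After 2 (rotate_left(3, 6, k=3)): [1, 3, 0, 5, 2, 6, 4]
After 3 (rotate_left(4, 6, k=2)): [1, 3, 0, 5, 4, 2, 6]
After 4 (swap(6, 3)): [1, 3, 0, 6, 4, 2, 5]
After 5 (rotate_left(3, 6, k=1)): [1, 3, 0, 4, 2, 5, 6]
After 6 (reverse(1, 2)): [1, 0, 3, 4, 2, 5, 6]
After 7 (swap(5, 3)): [1, 0, 3, 5, 2, 4, 6]
After 8 (swap(2, 3)): [1, 0, 5, 3, 2, 4, 6]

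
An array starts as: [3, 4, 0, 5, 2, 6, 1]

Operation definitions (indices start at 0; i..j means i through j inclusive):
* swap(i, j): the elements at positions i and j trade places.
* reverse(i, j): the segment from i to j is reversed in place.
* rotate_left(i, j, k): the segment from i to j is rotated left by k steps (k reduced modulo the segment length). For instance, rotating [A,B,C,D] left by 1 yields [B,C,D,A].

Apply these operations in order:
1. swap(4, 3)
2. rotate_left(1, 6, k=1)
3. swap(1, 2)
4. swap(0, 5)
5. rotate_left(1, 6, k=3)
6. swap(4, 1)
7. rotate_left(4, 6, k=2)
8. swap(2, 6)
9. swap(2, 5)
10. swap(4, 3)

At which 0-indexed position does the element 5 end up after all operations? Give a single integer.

After 1 (swap(4, 3)): [3, 4, 0, 2, 5, 6, 1]
After 2 (rotate_left(1, 6, k=1)): [3, 0, 2, 5, 6, 1, 4]
After 3 (swap(1, 2)): [3, 2, 0, 5, 6, 1, 4]
After 4 (swap(0, 5)): [1, 2, 0, 5, 6, 3, 4]
After 5 (rotate_left(1, 6, k=3)): [1, 6, 3, 4, 2, 0, 5]
After 6 (swap(4, 1)): [1, 2, 3, 4, 6, 0, 5]
After 7 (rotate_left(4, 6, k=2)): [1, 2, 3, 4, 5, 6, 0]
After 8 (swap(2, 6)): [1, 2, 0, 4, 5, 6, 3]
After 9 (swap(2, 5)): [1, 2, 6, 4, 5, 0, 3]
After 10 (swap(4, 3)): [1, 2, 6, 5, 4, 0, 3]

Answer: 3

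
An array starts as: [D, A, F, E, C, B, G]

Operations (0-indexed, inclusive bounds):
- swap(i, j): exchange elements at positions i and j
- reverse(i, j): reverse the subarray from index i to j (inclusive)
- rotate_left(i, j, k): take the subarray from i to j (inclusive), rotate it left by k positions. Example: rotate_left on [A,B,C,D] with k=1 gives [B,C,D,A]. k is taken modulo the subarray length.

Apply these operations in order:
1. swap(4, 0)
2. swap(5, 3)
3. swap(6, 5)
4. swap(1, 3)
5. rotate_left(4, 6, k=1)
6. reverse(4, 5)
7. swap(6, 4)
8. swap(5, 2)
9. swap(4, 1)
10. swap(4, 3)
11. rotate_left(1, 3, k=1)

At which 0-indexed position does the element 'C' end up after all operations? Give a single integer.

Answer: 0

Derivation:
After 1 (swap(4, 0)): [C, A, F, E, D, B, G]
After 2 (swap(5, 3)): [C, A, F, B, D, E, G]
After 3 (swap(6, 5)): [C, A, F, B, D, G, E]
After 4 (swap(1, 3)): [C, B, F, A, D, G, E]
After 5 (rotate_left(4, 6, k=1)): [C, B, F, A, G, E, D]
After 6 (reverse(4, 5)): [C, B, F, A, E, G, D]
After 7 (swap(6, 4)): [C, B, F, A, D, G, E]
After 8 (swap(5, 2)): [C, B, G, A, D, F, E]
After 9 (swap(4, 1)): [C, D, G, A, B, F, E]
After 10 (swap(4, 3)): [C, D, G, B, A, F, E]
After 11 (rotate_left(1, 3, k=1)): [C, G, B, D, A, F, E]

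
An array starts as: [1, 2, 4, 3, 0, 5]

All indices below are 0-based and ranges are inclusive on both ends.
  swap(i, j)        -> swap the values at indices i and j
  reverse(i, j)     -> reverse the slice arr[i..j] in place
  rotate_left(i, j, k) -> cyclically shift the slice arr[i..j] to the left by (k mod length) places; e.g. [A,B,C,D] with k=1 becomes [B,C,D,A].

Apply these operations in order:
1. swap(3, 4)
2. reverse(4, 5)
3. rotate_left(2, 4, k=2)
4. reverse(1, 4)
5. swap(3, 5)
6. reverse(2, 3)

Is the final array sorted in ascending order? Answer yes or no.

Answer: no

Derivation:
After 1 (swap(3, 4)): [1, 2, 4, 0, 3, 5]
After 2 (reverse(4, 5)): [1, 2, 4, 0, 5, 3]
After 3 (rotate_left(2, 4, k=2)): [1, 2, 5, 4, 0, 3]
After 4 (reverse(1, 4)): [1, 0, 4, 5, 2, 3]
After 5 (swap(3, 5)): [1, 0, 4, 3, 2, 5]
After 6 (reverse(2, 3)): [1, 0, 3, 4, 2, 5]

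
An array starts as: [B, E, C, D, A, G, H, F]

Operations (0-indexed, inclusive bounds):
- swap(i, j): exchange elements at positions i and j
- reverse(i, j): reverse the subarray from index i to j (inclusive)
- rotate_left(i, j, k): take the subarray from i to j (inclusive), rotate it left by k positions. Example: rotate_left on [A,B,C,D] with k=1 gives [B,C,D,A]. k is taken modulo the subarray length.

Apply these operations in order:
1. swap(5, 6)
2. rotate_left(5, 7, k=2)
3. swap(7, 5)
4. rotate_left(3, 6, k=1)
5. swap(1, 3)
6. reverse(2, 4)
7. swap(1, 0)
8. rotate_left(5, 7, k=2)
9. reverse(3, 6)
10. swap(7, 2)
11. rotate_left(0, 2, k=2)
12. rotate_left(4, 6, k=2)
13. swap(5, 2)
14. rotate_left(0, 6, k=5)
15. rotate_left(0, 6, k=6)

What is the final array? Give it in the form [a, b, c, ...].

Answer: [E, B, C, D, A, F, H, G]

Derivation:
After 1 (swap(5, 6)): [B, E, C, D, A, H, G, F]
After 2 (rotate_left(5, 7, k=2)): [B, E, C, D, A, F, H, G]
After 3 (swap(7, 5)): [B, E, C, D, A, G, H, F]
After 4 (rotate_left(3, 6, k=1)): [B, E, C, A, G, H, D, F]
After 5 (swap(1, 3)): [B, A, C, E, G, H, D, F]
After 6 (reverse(2, 4)): [B, A, G, E, C, H, D, F]
After 7 (swap(1, 0)): [A, B, G, E, C, H, D, F]
After 8 (rotate_left(5, 7, k=2)): [A, B, G, E, C, F, H, D]
After 9 (reverse(3, 6)): [A, B, G, H, F, C, E, D]
After 10 (swap(7, 2)): [A, B, D, H, F, C, E, G]
After 11 (rotate_left(0, 2, k=2)): [D, A, B, H, F, C, E, G]
After 12 (rotate_left(4, 6, k=2)): [D, A, B, H, E, F, C, G]
After 13 (swap(5, 2)): [D, A, F, H, E, B, C, G]
After 14 (rotate_left(0, 6, k=5)): [B, C, D, A, F, H, E, G]
After 15 (rotate_left(0, 6, k=6)): [E, B, C, D, A, F, H, G]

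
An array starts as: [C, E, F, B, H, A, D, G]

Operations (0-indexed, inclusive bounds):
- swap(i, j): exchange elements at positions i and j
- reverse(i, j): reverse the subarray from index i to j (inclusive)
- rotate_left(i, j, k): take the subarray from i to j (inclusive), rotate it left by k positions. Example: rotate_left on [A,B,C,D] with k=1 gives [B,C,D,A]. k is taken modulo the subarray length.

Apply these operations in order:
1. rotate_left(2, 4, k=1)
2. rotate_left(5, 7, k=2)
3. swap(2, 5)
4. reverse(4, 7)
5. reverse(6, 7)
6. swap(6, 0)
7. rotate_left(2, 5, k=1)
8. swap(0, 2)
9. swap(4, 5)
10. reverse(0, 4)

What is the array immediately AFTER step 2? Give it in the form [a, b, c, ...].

Answer: [C, E, B, H, F, G, A, D]

Derivation:
After 1 (rotate_left(2, 4, k=1)): [C, E, B, H, F, A, D, G]
After 2 (rotate_left(5, 7, k=2)): [C, E, B, H, F, G, A, D]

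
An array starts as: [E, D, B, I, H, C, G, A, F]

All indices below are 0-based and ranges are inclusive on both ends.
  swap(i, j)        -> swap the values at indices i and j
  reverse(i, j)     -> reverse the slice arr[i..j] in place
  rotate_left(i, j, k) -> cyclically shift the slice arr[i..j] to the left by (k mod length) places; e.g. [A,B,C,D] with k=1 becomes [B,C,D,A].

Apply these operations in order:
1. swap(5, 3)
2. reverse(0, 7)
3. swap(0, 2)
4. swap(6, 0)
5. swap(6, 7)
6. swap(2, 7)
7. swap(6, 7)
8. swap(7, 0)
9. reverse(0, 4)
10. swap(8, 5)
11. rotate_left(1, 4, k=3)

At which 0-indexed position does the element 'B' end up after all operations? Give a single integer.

After 1 (swap(5, 3)): [E, D, B, C, H, I, G, A, F]
After 2 (reverse(0, 7)): [A, G, I, H, C, B, D, E, F]
After 3 (swap(0, 2)): [I, G, A, H, C, B, D, E, F]
After 4 (swap(6, 0)): [D, G, A, H, C, B, I, E, F]
After 5 (swap(6, 7)): [D, G, A, H, C, B, E, I, F]
After 6 (swap(2, 7)): [D, G, I, H, C, B, E, A, F]
After 7 (swap(6, 7)): [D, G, I, H, C, B, A, E, F]
After 8 (swap(7, 0)): [E, G, I, H, C, B, A, D, F]
After 9 (reverse(0, 4)): [C, H, I, G, E, B, A, D, F]
After 10 (swap(8, 5)): [C, H, I, G, E, F, A, D, B]
After 11 (rotate_left(1, 4, k=3)): [C, E, H, I, G, F, A, D, B]

Answer: 8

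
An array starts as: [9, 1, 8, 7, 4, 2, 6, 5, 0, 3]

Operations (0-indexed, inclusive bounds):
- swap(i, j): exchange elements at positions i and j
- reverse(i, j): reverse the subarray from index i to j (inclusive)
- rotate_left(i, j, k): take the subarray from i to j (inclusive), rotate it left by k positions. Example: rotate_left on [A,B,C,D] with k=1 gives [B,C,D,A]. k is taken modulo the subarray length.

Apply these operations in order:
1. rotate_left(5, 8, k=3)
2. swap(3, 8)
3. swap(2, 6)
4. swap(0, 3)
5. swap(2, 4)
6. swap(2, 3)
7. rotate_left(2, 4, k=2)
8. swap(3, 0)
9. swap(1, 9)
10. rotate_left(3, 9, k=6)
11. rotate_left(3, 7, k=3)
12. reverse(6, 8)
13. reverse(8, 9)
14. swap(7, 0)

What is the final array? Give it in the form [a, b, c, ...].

Answer: [4, 3, 2, 0, 8, 1, 6, 9, 7, 5]

Derivation:
After 1 (rotate_left(5, 8, k=3)): [9, 1, 8, 7, 4, 0, 2, 6, 5, 3]
After 2 (swap(3, 8)): [9, 1, 8, 5, 4, 0, 2, 6, 7, 3]
After 3 (swap(2, 6)): [9, 1, 2, 5, 4, 0, 8, 6, 7, 3]
After 4 (swap(0, 3)): [5, 1, 2, 9, 4, 0, 8, 6, 7, 3]
After 5 (swap(2, 4)): [5, 1, 4, 9, 2, 0, 8, 6, 7, 3]
After 6 (swap(2, 3)): [5, 1, 9, 4, 2, 0, 8, 6, 7, 3]
After 7 (rotate_left(2, 4, k=2)): [5, 1, 2, 9, 4, 0, 8, 6, 7, 3]
After 8 (swap(3, 0)): [9, 1, 2, 5, 4, 0, 8, 6, 7, 3]
After 9 (swap(1, 9)): [9, 3, 2, 5, 4, 0, 8, 6, 7, 1]
After 10 (rotate_left(3, 9, k=6)): [9, 3, 2, 1, 5, 4, 0, 8, 6, 7]
After 11 (rotate_left(3, 7, k=3)): [9, 3, 2, 0, 8, 1, 5, 4, 6, 7]
After 12 (reverse(6, 8)): [9, 3, 2, 0, 8, 1, 6, 4, 5, 7]
After 13 (reverse(8, 9)): [9, 3, 2, 0, 8, 1, 6, 4, 7, 5]
After 14 (swap(7, 0)): [4, 3, 2, 0, 8, 1, 6, 9, 7, 5]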